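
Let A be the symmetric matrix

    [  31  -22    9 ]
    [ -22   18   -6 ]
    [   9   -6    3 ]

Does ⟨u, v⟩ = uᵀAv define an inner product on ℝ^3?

yes

Leading principal minors: Δ_1 = 31, Δ_2 = 74, Δ_3 = 24.
All leading principal minors are positive, so by Sylvester's criterion Q is positive definite.
⟨·,·⟩ is an inner product exactly when A is positive definite.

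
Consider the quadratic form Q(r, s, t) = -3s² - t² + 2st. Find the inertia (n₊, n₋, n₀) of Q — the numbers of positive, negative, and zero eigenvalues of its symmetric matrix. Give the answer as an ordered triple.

(0, 2, 1)

Write A = [[0, 0, 0], [0, -3, 1], [0, 1, -1]].
Row-reducing A symmetrically gives the diagonal entries 0, -3, -2/3.
Counting signs: 2 negative, 1 zero.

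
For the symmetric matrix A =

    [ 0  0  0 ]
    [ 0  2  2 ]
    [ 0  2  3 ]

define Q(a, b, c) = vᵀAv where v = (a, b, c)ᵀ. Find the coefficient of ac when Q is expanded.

The coefficient of ac is A[1,3] + A[3,1] = 2·0 = 0.

0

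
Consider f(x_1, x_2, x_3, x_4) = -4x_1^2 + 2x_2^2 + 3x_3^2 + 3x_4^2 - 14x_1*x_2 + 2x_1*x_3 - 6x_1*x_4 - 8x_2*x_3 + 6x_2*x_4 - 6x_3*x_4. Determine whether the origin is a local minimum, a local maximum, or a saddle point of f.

The Hessian at the origin is H = [[-8, -14, 2, -6], [-14, 4, -8, 6], [2, -8, 6, -6], [-6, 6, -6, 6]].
An LDLᵀ factorisation of H has diagonal entries -8, 57/2, 106/57, 30/53.
So there are 3 positive, 1 negative pivots.
H is indefinite, so the origin is a saddle point.

saddle point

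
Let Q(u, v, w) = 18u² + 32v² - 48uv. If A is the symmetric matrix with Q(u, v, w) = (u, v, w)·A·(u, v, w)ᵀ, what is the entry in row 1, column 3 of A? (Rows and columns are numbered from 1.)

0

The coefficient of u·w in Q is 0. For a symmetric A this equals A[1,3] + A[3,1] = 2·A[1,3].
So A[1,3] = 0/2 = 0.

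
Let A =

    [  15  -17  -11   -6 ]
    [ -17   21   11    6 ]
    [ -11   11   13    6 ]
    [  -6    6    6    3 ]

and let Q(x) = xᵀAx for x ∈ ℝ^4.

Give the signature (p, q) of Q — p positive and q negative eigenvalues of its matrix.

Row-reducing A symmetrically gives the diagonal entries 15, 26/15, 48/13, 0.
So there are 3 positive, 1 zero pivots.

(3, 0)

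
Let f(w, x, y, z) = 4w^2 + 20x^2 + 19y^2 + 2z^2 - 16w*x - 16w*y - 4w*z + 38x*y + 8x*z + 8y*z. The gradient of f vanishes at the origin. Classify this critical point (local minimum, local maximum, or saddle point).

The Hessian at the origin is H = [[8, -16, -16, -4], [-16, 40, 38, 8], [-16, 38, 38, 8], [-4, 8, 8, 4]].
Congruent diagonalization of H (simultaneous row and column reduction) yields pivots 8, 8, 3/2, 2.
Counting signs: 4 positive.
H is positive definite, so the origin is a strict local minimum.

local minimum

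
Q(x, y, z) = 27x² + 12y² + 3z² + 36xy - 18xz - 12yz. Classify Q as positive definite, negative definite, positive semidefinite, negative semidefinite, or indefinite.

The associated matrix is A = [[27, 18, -9], [18, 12, -6], [-9, -6, 3]].
Symmetric row and column elimination reduces A to a congruent diagonal form with pivots 27, 0, 0.
Counting signs: 1 positive, 2 zero.
Hence Q is positive semidefinite.

positive semidefinite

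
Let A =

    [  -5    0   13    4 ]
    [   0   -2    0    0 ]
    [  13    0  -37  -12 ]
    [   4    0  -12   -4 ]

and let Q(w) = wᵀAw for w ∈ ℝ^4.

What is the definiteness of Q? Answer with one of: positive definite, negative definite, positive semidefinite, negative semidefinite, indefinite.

Congruent diagonalization of A (simultaneous row and column reduction) yields pivots -5, -2, -16/5, 0.
That gives 3 negative, 1 zero pivots.
Hence Q is negative semidefinite.

negative semidefinite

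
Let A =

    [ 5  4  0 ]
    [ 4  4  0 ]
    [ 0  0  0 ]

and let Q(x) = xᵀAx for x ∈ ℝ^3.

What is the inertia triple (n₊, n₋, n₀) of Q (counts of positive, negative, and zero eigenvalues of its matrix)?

Congruent diagonalization of A (simultaneous row and column reduction) yields pivots 5, 4/5, 0.
Counting signs: 2 positive, 1 zero.

(2, 0, 1)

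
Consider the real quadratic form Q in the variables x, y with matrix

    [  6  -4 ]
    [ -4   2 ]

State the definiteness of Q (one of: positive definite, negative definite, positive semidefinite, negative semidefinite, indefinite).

Symmetric row and column elimination reduces A to a congruent diagonal form with pivots 6, -2/3.
So there are 1 positive, 1 negative pivots.
Hence Q is indefinite.

indefinite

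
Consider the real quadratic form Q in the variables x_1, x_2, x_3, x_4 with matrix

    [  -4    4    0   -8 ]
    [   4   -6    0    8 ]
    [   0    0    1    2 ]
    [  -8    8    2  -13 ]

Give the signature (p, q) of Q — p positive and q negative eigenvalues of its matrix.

Congruent diagonalization of A (simultaneous row and column reduction) yields pivots -4, -2, 1, -1.
That gives 1 positive, 3 negative pivots.

(1, 3)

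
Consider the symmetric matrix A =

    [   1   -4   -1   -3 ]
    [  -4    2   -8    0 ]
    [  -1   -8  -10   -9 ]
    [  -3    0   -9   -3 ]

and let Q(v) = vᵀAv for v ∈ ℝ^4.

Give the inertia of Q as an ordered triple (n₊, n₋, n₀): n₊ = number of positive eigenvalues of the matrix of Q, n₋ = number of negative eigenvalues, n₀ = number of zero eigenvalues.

(2, 2, 0)

An LDLᵀ factorisation of A has diagonal entries 1, -14, -5/7, 12/5.
So there are 2 positive, 2 negative pivots.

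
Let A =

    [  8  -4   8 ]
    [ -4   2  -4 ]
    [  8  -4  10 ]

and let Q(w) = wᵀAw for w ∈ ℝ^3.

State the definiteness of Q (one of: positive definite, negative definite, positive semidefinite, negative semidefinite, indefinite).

positive semidefinite

Row-reducing A symmetrically gives the diagonal entries 8, 0, 2.
That gives 2 positive, 1 zero pivots.
Hence Q is positive semidefinite.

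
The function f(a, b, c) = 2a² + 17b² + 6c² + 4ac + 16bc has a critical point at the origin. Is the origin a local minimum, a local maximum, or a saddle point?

The Hessian at the origin is H = [[4, 0, 4], [0, 34, 16], [4, 16, 12]].
Applying the same elementary operations to the rows and columns of H produces a congruent diagonal matrix with entries 4, 34, 8/17.
That gives 3 positive pivots.
H is positive definite, so the origin is a strict local minimum.

local minimum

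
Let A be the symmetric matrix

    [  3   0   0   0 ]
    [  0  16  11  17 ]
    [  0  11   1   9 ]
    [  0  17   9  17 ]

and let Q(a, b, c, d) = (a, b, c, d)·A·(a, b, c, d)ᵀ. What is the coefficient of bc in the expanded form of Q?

The coefficient of bc is A[2,3] + A[3,2] = 2·11 = 22.

22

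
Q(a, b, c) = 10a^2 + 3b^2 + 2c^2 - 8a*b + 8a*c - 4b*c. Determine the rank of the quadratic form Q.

3

Write A = [[10, -4, 4], [-4, 3, -2], [4, -2, 2]].
Congruent diagonalization of A (simultaneous row and column reduction) yields pivots 10, 7/5, 2/7.
So there are 3 positive pivots.
The rank is the number of nonzero pivots: 3.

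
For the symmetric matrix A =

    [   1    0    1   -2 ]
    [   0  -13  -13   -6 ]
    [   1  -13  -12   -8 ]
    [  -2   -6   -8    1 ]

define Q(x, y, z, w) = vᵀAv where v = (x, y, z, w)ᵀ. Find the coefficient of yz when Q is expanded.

-26

The coefficient of yz is A[2,3] + A[3,2] = 2·(-13) = -26.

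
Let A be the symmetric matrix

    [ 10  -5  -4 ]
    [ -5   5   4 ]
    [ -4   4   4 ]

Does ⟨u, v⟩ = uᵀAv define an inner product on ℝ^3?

An LDLᵀ factorisation of A has diagonal entries 10, 5/2, 4/5.
That gives 3 positive pivots.
Hence Q is positive definite.
⟨·,·⟩ is an inner product exactly when A is positive definite.

yes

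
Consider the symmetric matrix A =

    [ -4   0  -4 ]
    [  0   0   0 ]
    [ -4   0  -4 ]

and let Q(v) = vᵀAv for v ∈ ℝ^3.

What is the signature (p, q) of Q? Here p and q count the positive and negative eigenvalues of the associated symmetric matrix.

(0, 1)

Row-reducing A symmetrically gives the diagonal entries -4, 0, 0.
Counting signs: 1 negative, 2 zero.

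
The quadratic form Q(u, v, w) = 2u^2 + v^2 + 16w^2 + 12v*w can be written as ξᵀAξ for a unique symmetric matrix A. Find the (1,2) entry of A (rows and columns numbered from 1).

The coefficient of u·v in Q is 0. For a symmetric A this equals A[1,2] + A[2,1] = 2·A[1,2].
So A[1,2] = 0/2 = 0.

0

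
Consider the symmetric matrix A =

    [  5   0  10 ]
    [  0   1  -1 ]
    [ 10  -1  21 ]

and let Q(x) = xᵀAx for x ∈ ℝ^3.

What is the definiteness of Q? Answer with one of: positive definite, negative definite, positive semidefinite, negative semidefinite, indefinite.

Row-reducing A symmetrically gives the diagonal entries 5, 1, 0.
Counting signs: 2 positive, 1 zero.
Hence Q is positive semidefinite.

positive semidefinite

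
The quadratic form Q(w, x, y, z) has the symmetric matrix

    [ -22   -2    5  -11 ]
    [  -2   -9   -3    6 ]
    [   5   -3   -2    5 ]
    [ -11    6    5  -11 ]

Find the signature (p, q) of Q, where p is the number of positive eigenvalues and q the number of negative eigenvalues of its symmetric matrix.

Congruent diagonalization of A (simultaneous row and column reduction) yields pivots -22, -97/11, 95/194, -6/95.
Counting signs: 1 positive, 3 negative.

(1, 3)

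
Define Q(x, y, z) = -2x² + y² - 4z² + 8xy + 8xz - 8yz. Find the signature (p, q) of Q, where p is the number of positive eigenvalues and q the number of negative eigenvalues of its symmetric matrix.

The associated matrix is A = [[-2, 4, 4], [4, 1, -4], [4, -4, -4]].
Applying the same elementary operations to the rows and columns of A produces a congruent diagonal matrix with entries -2, 9, 20/9.
So there are 2 positive, 1 negative pivots.

(2, 1)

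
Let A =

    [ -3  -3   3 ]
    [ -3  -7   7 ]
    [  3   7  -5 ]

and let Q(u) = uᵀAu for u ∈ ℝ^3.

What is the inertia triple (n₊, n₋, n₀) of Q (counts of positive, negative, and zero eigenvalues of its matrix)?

Row-reducing A symmetrically gives the diagonal entries -3, -4, 2.
Counting signs: 1 positive, 2 negative.

(1, 2, 0)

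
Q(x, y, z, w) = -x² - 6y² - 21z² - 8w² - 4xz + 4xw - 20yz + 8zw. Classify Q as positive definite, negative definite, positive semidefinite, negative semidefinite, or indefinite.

The symmetric matrix of Q is A = [[-1, 0, -2, 2], [0, -6, -10, 0], [-2, -10, -21, 4], [2, 0, 4, -8]].
Leading principal minors: Δ_1 = -1, Δ_2 = 6, Δ_3 = -2, Δ_4 = 8.
The signs alternate starting with Δ_1 < 0, so by Sylvester's criterion Q is negative definite.

negative definite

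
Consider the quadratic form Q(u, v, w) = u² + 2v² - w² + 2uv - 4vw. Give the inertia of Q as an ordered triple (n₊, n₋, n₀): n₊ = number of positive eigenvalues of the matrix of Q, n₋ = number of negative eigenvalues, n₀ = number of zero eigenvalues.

The associated matrix is A = [[1, 1, 0], [1, 2, -2], [0, -2, -1]].
Row-reducing A symmetrically gives the diagonal entries 1, 1, -5.
That gives 2 positive, 1 negative pivots.

(2, 1, 0)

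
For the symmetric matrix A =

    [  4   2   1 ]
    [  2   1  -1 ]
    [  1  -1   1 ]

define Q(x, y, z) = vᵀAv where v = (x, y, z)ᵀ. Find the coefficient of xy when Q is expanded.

4

The coefficient of xy is A[1,2] + A[2,1] = 2·2 = 4.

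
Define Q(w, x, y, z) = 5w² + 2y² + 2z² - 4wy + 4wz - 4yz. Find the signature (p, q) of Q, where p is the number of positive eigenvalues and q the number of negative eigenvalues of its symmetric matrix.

(2, 0)

The symmetric matrix is A = [[5, 0, -2, 2], [0, 0, 0, 0], [-2, 0, 2, -2], [2, 0, -2, 2]].
Congruent diagonalization of A (simultaneous row and column reduction) yields pivots 5, 0, 6/5, 0.
Counting signs: 2 positive, 2 zero.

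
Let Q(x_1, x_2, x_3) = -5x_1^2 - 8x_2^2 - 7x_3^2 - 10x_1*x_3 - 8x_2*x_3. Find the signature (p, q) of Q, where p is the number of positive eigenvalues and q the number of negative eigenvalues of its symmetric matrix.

The associated matrix is A = [[-5, 0, -5], [0, -8, -4], [-5, -4, -7]].
Symmetric row and column elimination reduces A to a congruent diagonal form with pivots -5, -8, 0.
So there are 2 negative, 1 zero pivots.

(0, 2)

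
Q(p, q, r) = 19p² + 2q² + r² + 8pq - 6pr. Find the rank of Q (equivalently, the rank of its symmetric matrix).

3

Write A = [[19, 4, -3], [4, 2, 0], [-3, 0, 1]].
Symmetric row and column elimination reduces A to a congruent diagonal form with pivots 19, 22/19, 2/11.
That gives 3 positive pivots.
The rank is the number of nonzero pivots: 3.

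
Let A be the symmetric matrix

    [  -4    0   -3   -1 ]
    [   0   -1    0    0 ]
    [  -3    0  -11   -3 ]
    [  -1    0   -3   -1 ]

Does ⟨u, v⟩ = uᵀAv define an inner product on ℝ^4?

no

Row-reducing A symmetrically gives the diagonal entries -4, -1, -35/4, -6/35.
So there are 4 negative pivots.
Hence Q is negative definite.
⟨·,·⟩ is an inner product exactly when A is positive definite.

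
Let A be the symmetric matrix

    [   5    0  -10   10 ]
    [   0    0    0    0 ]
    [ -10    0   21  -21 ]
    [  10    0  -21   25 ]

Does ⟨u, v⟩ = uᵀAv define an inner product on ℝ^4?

Congruent diagonalization of A (simultaneous row and column reduction) yields pivots 5, 0, 1, 4.
So there are 3 positive, 1 zero pivots.
Hence Q is positive semidefinite.
⟨·,·⟩ is an inner product exactly when A is positive definite.

no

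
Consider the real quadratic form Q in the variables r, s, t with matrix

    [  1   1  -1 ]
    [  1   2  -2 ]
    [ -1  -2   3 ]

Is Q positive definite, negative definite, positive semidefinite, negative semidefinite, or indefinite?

positive definite

Applying the same elementary operations to the rows and columns of A produces a congruent diagonal matrix with entries 1, 1, 1.
That gives 3 positive pivots.
Hence Q is positive definite.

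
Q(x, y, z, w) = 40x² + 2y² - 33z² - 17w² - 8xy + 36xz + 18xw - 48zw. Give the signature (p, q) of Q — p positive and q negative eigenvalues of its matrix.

Write A = [[40, -4, 18, 9], [-4, 2, 0, 0], [18, 0, -33, -24], [9, 0, -24, -17]].
Congruent diagonalization of A (simultaneous row and column reduction) yields pivots 40, 8/5, -345/8, 5/92.
Counting signs: 3 positive, 1 negative.

(3, 1)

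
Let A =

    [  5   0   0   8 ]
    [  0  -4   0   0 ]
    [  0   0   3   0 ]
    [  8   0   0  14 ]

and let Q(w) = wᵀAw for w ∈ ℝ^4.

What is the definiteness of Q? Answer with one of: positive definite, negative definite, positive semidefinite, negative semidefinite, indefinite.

Congruent diagonalization of A (simultaneous row and column reduction) yields pivots 5, -4, 3, 6/5.
Counting signs: 3 positive, 1 negative.
Hence Q is indefinite.

indefinite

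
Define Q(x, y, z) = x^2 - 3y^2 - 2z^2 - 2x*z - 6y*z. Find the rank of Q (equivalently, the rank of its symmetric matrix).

2

Write A = [[1, 0, -1], [0, -3, -3], [-1, -3, -2]].
Row-reducing A symmetrically gives the diagonal entries 1, -3, 0.
That gives 1 positive, 1 negative, 1 zero pivots.
The rank is the number of nonzero pivots: 2.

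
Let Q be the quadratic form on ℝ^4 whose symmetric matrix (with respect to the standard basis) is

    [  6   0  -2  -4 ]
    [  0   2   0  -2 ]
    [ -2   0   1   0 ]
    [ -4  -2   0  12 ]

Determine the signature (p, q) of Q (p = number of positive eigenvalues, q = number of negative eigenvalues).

(4, 0)

Row-reducing A symmetrically gives the diagonal entries 6, 2, 1/3, 2.
So there are 4 positive pivots.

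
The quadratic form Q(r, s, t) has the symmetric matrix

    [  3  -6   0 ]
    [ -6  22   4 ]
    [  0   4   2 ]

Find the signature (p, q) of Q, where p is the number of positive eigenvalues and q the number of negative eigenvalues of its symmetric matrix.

(3, 0)

An LDLᵀ factorisation of A has diagonal entries 3, 10, 2/5.
That gives 3 positive pivots.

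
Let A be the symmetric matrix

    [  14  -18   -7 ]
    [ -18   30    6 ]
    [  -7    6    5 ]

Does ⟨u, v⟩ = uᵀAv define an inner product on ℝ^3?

yes

Leading principal minors: Δ_1 = 14, Δ_2 = 96, Δ_3 = 18.
All leading principal minors are positive, so by Sylvester's criterion Q is positive definite.
⟨·,·⟩ is an inner product exactly when A is positive definite.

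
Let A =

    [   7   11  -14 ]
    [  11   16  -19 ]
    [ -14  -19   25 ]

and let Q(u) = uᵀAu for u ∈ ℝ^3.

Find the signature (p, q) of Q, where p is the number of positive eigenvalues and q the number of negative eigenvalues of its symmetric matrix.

Symmetric row and column elimination reduces A to a congruent diagonal form with pivots 7, -9/7, 4.
That gives 2 positive, 1 negative pivots.

(2, 1)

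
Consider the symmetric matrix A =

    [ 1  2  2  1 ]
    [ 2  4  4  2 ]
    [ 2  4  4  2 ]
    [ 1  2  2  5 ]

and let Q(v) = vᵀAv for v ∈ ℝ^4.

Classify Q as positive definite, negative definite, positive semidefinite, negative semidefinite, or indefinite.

positive semidefinite

Congruent diagonalization of A (simultaneous row and column reduction) yields pivots 1, 0, 0, 4.
So there are 2 positive, 2 zero pivots.
Hence Q is positive semidefinite.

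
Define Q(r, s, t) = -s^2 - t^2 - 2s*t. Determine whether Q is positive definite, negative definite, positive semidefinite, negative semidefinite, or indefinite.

negative semidefinite

The symmetric matrix is A = [[0, 0, 0], [0, -1, -1], [0, -1, -1]].
Applying the same elementary operations to the rows and columns of A produces a congruent diagonal matrix with entries 0, -1, 0.
So there are 1 negative, 2 zero pivots.
Hence Q is negative semidefinite.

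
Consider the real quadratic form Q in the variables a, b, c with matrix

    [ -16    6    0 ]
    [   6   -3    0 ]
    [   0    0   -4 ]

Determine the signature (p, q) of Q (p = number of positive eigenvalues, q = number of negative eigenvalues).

Applying the same elementary operations to the rows and columns of A produces a congruent diagonal matrix with entries -16, -3/4, -4.
Counting signs: 3 negative.

(0, 3)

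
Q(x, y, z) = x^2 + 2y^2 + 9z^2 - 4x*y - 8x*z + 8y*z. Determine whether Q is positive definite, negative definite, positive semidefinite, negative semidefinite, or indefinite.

indefinite

Write A = [[1, -2, -4], [-2, 2, 4], [-4, 4, 9]].
Symmetric row and column elimination reduces A to a congruent diagonal form with pivots 1, -2, 1.
That gives 2 positive, 1 negative pivots.
Hence Q is indefinite.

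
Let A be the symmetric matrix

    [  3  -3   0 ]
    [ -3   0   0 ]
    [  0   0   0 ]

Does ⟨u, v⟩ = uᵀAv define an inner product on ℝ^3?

no

Congruent diagonalization of A (simultaneous row and column reduction) yields pivots 3, -3, 0.
Counting signs: 1 positive, 1 negative, 1 zero.
Hence Q is indefinite.
⟨·,·⟩ is an inner product exactly when A is positive definite.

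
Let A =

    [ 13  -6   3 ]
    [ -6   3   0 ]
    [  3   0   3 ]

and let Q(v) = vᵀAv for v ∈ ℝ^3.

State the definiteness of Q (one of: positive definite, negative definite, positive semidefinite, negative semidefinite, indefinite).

An LDLᵀ factorisation of A has diagonal entries 13, 3/13, -6.
So there are 2 positive, 1 negative pivots.
Hence Q is indefinite.

indefinite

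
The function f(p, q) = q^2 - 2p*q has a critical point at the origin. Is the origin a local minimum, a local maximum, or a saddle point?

The Hessian at the origin is H = [[0, -2], [-2, 2]].
det H = 0·2 − (-2)² = -4 < 0, so H is indefinite.
Therefore the origin is a saddle point.

saddle point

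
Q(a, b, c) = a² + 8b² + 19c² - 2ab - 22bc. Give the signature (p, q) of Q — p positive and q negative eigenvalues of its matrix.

The associated matrix is A = [[1, -1, 0], [-1, 8, -11], [0, -11, 19]].
Applying the same elementary operations to the rows and columns of A produces a congruent diagonal matrix with entries 1, 7, 12/7.
Counting signs: 3 positive.

(3, 0)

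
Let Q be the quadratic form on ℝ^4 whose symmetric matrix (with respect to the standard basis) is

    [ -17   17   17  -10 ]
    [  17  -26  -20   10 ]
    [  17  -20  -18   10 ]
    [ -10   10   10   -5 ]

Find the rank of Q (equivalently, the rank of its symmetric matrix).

Applying the same elementary operations to the rows and columns of A produces a congruent diagonal matrix with entries -17, -9, 0, 15/17.
So there are 1 positive, 2 negative, 1 zero pivots.
The rank is the number of nonzero pivots: 3.

3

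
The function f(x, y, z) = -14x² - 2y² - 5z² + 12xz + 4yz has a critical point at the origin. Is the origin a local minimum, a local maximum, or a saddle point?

The Hessian at the origin is H = [[-28, 0, 12], [0, -4, 4], [12, 4, -10]].
Row-reducing H symmetrically gives the diagonal entries -28, -4, -6/7.
That gives 3 negative pivots.
H is negative definite, so the origin is a strict local maximum.

local maximum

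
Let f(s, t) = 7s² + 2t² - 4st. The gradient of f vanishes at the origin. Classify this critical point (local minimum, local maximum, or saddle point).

local minimum

The Hessian at the origin is H = [[14, -4], [-4, 4]].
det H = 14·4 − (-4)² = 40 > 0 and H[1,1] = 14 > 0, so H is positive definite.
Therefore the origin is a local minimum.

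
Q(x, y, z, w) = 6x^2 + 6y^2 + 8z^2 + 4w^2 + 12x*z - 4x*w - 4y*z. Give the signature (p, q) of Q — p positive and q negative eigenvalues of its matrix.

(4, 0)

The associated matrix is A = [[6, 0, 6, -2], [0, 6, -2, 0], [6, -2, 8, 0], [-2, 0, 0, 4]].
Symmetric row and column elimination reduces A to a congruent diagonal form with pivots 6, 6, 4/3, 1/3.
So there are 4 positive pivots.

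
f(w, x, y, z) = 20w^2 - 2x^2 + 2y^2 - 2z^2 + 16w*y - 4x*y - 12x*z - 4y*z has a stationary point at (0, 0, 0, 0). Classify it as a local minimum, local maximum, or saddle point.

The Hessian at the origin is H = [[40, 0, 16, 0], [0, -4, -4, -12], [16, -4, 4, -4], [0, -12, -4, -4]].
An LDLᵀ factorisation of H has diagonal entries 40, -4, 8/5, -8.
Counting signs: 2 positive, 2 negative.
H is indefinite, so the origin is a saddle point.

saddle point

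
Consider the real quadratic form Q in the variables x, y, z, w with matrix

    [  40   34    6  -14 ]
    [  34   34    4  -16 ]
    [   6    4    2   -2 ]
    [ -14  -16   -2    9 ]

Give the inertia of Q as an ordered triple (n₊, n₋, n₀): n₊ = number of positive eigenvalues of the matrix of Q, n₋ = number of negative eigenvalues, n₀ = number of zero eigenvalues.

(4, 0, 0)

Row-reducing A symmetrically gives the diagonal entries 40, 51/10, 44/51, 1/11.
Counting signs: 4 positive.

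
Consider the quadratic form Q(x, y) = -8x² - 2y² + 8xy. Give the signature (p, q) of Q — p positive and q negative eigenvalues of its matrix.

The symmetric matrix is A = [[-8, 4], [4, -2]].
Applying the same elementary operations to the rows and columns of A produces a congruent diagonal matrix with entries -8, 0.
So there are 1 negative, 1 zero pivots.

(0, 1)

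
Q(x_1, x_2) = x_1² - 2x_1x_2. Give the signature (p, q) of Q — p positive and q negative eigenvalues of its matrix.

The associated matrix is A = [[1, -1], [-1, 0]].
Congruent diagonalization of A (simultaneous row and column reduction) yields pivots 1, -1.
That gives 1 positive, 1 negative pivots.

(1, 1)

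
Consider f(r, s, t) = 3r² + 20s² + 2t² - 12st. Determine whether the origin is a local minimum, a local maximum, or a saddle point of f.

The Hessian at the origin is H = [[6, 0, 0], [0, 40, -12], [0, -12, 4]].
An LDLᵀ factorisation of H has diagonal entries 6, 40, 2/5.
Counting signs: 3 positive.
H is positive definite, so the origin is a strict local minimum.

local minimum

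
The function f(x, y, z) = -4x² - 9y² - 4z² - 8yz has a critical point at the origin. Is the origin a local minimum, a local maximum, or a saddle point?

local maximum

The Hessian at the origin is H = [[-8, 0, 0], [0, -18, -8], [0, -8, -8]].
Applying the same elementary operations to the rows and columns of H produces a congruent diagonal matrix with entries -8, -18, -40/9.
That gives 3 negative pivots.
H is negative definite, so the origin is a strict local maximum.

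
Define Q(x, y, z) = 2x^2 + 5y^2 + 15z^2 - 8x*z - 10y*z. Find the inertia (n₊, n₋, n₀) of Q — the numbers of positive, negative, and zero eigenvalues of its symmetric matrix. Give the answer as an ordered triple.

(3, 0, 0)

The symmetric matrix is A = [[2, 0, -4], [0, 5, -5], [-4, -5, 15]].
An LDLᵀ factorisation of A has diagonal entries 2, 5, 2.
That gives 3 positive pivots.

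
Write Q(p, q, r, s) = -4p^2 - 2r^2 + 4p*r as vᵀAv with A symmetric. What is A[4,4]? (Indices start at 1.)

0

The coefficient of s^2 in Q is 0, and that is exactly A[4,4].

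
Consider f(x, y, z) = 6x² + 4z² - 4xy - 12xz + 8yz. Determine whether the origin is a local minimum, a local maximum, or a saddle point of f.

The Hessian at the origin is H = [[12, -4, -12], [-4, 0, 8], [-12, 8, 8]].
Symmetric row and column elimination reduces H to a congruent diagonal form with pivots 12, -4/3, 8.
Counting signs: 2 positive, 1 negative.
H is indefinite, so the origin is a saddle point.

saddle point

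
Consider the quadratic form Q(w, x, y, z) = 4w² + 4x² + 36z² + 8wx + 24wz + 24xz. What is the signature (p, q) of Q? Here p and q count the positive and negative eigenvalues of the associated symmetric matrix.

(1, 0)

The symmetric matrix is A = [[4, 4, 0, 12], [4, 4, 0, 12], [0, 0, 0, 0], [12, 12, 0, 36]].
Congruent diagonalization of A (simultaneous row and column reduction) yields pivots 4, 0, 0, 0.
That gives 1 positive, 3 zero pivots.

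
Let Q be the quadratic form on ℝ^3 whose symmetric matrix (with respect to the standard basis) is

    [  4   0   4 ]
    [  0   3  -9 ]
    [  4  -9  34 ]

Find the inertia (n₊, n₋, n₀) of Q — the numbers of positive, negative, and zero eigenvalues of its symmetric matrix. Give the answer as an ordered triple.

Symmetric row and column elimination reduces A to a congruent diagonal form with pivots 4, 3, 3.
That gives 3 positive pivots.

(3, 0, 0)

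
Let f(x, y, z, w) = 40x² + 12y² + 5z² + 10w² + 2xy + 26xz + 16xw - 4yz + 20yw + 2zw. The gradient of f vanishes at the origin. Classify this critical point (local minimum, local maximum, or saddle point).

local minimum

The Hessian at the origin is H = [[80, 2, 26, 16], [2, 24, -4, 20], [26, -4, 10, 2], [16, 20, 2, 20]].
Congruent diagonalization of H (simultaneous row and column reduction) yields pivots 80, 479/20, 310/479, 6/31.
So there are 4 positive pivots.
H is positive definite, so the origin is a strict local minimum.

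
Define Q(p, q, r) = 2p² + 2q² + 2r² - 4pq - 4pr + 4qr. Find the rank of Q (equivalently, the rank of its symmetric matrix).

1

Write A = [[2, -2, -2], [-2, 2, 2], [-2, 2, 2]].
Row-reducing A symmetrically gives the diagonal entries 2, 0, 0.
Counting signs: 1 positive, 2 zero.
The rank is the number of nonzero pivots: 1.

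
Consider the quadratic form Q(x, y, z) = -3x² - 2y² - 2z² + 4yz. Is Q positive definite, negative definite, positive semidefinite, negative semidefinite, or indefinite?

The associated matrix is A = [[-3, 0, 0], [0, -2, 2], [0, 2, -2]].
Row-reducing A symmetrically gives the diagonal entries -3, -2, 0.
Counting signs: 2 negative, 1 zero.
Hence Q is negative semidefinite.

negative semidefinite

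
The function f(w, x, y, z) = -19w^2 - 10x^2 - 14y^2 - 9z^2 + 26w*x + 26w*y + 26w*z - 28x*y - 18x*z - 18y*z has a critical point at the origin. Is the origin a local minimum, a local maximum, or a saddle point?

The Hessian at the origin is H = [[-38, 26, 26, 26], [26, -20, -28, -18], [26, -28, -28, -18], [26, -18, -18, -18]].
Row-reducing H symmetrically gives the diagonal entries -38, -42/19, 776/21, -20/97.
Counting signs: 1 positive, 3 negative.
H is indefinite, so the origin is a saddle point.

saddle point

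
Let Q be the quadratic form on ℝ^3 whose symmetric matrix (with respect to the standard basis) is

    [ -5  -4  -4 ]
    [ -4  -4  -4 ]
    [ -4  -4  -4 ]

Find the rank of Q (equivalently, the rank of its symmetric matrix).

Applying the same elementary operations to the rows and columns of A produces a congruent diagonal matrix with entries -5, -4/5, 0.
That gives 2 negative, 1 zero pivots.
The rank is the number of nonzero pivots: 2.

2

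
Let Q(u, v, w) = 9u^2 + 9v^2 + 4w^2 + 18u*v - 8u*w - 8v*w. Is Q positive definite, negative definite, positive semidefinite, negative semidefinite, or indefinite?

The symmetric matrix is A = [[9, 9, -4], [9, 9, -4], [-4, -4, 4]].
Congruent diagonalization of A (simultaneous row and column reduction) yields pivots 9, 0, 20/9.
So there are 2 positive, 1 zero pivots.
Hence Q is positive semidefinite.

positive semidefinite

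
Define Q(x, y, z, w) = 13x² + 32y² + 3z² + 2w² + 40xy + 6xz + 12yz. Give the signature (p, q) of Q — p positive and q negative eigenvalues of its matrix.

Write A = [[13, 20, 3, 0], [20, 32, 6, 0], [3, 6, 3, 0], [0, 0, 0, 2]].
Applying the same elementary operations to the rows and columns of A produces a congruent diagonal matrix with entries 13, 16/13, 3/4, 2.
That gives 4 positive pivots.

(4, 0)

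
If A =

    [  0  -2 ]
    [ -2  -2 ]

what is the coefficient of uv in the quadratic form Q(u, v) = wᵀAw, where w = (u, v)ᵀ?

The coefficient of uv is A[1,2] + A[2,1] = 2·(-2) = -4.

-4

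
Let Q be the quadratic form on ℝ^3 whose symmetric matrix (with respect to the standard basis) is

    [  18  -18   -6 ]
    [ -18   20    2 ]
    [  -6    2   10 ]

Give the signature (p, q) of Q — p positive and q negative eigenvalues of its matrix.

(2, 0)

Symmetric row and column elimination reduces A to a congruent diagonal form with pivots 18, 2, 0.
Counting signs: 2 positive, 1 zero.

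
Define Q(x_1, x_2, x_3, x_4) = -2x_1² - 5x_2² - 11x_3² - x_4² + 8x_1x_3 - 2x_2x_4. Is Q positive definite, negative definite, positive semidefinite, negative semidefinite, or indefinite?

Write A = [[-2, 0, 4, 0], [0, -5, 0, -1], [4, 0, -11, 0], [0, -1, 0, -1]].
Congruent diagonalization of A (simultaneous row and column reduction) yields pivots -2, -5, -3, -4/5.
That gives 4 negative pivots.
Hence Q is negative definite.

negative definite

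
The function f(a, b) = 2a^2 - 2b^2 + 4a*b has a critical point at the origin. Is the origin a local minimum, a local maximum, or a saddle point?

The Hessian at the origin is H = [[4, 4], [4, -4]].
det H = 4·-4 − (4)² = -32 < 0, so H is indefinite.
Therefore the origin is a saddle point.

saddle point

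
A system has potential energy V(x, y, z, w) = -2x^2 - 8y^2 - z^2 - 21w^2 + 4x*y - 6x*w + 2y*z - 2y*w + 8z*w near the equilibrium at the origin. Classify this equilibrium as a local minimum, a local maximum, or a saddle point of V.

local maximum

The Hessian at the origin is H = [[-4, 4, 0, -6], [4, -16, 2, -2], [0, 2, -2, 8], [-6, -2, 8, -42]].
Congruent diagonalization of H (simultaneous row and column reduction) yields pivots -4, -12, -5/3, -1.
Counting signs: 4 negative.
H is negative definite, so the origin is a strict local maximum.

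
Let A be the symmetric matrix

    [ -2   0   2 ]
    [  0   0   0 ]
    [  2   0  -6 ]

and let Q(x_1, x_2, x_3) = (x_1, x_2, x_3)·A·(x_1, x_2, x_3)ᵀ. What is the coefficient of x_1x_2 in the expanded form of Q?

The coefficient of x_1x_2 is A[1,2] + A[2,1] = 2·0 = 0.

0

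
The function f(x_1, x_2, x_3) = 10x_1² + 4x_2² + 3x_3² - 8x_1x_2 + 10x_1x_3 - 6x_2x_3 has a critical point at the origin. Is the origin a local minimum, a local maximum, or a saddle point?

The Hessian at the origin is H = [[20, -8, 10], [-8, 8, -6], [10, -6, 6]].
Applying the same elementary operations to the rows and columns of H produces a congruent diagonal matrix with entries 20, 24/5, 1/6.
So there are 3 positive pivots.
H is positive definite, so the origin is a strict local minimum.

local minimum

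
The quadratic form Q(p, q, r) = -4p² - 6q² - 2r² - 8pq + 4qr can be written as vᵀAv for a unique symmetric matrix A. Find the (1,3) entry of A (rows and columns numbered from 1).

0

The coefficient of p·r in Q is 0. For a symmetric A this equals A[1,3] + A[3,1] = 2·A[1,3].
So A[1,3] = 0/2 = 0.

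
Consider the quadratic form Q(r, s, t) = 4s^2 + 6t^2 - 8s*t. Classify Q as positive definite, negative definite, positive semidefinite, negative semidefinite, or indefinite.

Write A = [[0, 0, 0], [0, 4, -4], [0, -4, 6]].
Applying the same elementary operations to the rows and columns of A produces a congruent diagonal matrix with entries 0, 4, 2.
So there are 2 positive, 1 zero pivots.
Hence Q is positive semidefinite.

positive semidefinite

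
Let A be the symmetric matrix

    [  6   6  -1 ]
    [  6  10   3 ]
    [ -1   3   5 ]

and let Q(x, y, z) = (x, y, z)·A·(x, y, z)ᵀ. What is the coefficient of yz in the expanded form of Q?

6

The coefficient of yz is A[2,3] + A[3,2] = 2·3 = 6.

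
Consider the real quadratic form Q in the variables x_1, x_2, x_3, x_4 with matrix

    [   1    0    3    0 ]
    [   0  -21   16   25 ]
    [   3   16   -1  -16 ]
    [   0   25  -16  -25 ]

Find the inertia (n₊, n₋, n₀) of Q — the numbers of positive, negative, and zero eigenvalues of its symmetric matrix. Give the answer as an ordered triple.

(3, 1, 0)

Applying the same elementary operations to the rows and columns of A produces a congruent diagonal matrix with entries 1, -21, 46/21, 12/23.
So there are 3 positive, 1 negative pivots.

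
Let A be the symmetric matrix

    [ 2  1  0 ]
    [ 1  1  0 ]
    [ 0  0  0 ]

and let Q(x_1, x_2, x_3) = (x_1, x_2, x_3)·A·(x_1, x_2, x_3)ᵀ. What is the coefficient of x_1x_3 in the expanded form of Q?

The coefficient of x_1x_3 is A[1,3] + A[3,1] = 2·0 = 0.

0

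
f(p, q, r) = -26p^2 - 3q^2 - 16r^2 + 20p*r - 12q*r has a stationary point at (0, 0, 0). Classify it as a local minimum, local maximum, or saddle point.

local maximum

The Hessian at the origin is H = [[-52, 0, 20], [0, -6, -12], [20, -12, -32]].
Applying the same elementary operations to the rows and columns of H produces a congruent diagonal matrix with entries -52, -6, -4/13.
That gives 3 negative pivots.
H is negative definite, so the origin is a strict local maximum.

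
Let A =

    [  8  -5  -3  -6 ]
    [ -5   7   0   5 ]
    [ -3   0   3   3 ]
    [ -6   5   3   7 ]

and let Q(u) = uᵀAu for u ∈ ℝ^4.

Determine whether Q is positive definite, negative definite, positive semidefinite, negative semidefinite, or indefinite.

Leading principal minors: Δ_1 = 8, Δ_2 = 31, Δ_3 = 30, Δ_4 = 6.
All leading principal minors are positive, so by Sylvester's criterion Q is positive definite.

positive definite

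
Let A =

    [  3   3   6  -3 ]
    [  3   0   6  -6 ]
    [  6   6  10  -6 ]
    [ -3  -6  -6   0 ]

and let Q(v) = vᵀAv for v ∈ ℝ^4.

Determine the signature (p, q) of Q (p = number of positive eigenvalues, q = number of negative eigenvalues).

Symmetric row and column elimination reduces A to a congruent diagonal form with pivots 3, -3, -2, 0.
Counting signs: 1 positive, 2 negative, 1 zero.

(1, 2)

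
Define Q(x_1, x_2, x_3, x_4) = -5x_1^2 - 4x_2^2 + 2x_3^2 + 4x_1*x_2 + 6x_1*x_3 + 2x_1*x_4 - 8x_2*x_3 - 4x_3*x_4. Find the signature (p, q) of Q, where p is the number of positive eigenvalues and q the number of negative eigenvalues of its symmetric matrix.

The symmetric matrix is A = [[-5, 2, 3, 1], [2, -4, -4, 0], [3, -4, 2, -2], [1, 0, -2, 0]].
Congruent diagonalization of A (simultaneous row and column reduction) yields pivots -5, -16/5, 25/4, -6/25.
That gives 1 positive, 3 negative pivots.

(1, 3)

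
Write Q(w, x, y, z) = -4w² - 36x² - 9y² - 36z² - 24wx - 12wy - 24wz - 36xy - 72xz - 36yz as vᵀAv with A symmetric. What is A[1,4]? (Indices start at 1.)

-12

The coefficient of w·z in Q is -24. For a symmetric A this equals A[1,4] + A[4,1] = 2·A[1,4].
So A[1,4] = -24/2 = -12.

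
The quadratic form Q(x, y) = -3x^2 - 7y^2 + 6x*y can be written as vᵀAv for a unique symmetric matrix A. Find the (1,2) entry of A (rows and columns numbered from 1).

3

The coefficient of x·y in Q is 6. For a symmetric A this equals A[1,2] + A[2,1] = 2·A[1,2].
So A[1,2] = 6/2 = 3.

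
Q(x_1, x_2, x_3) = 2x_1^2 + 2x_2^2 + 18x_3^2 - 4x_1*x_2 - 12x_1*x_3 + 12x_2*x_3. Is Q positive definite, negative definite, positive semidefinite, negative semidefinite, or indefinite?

positive semidefinite

Write A = [[2, -2, -6], [-2, 2, 6], [-6, 6, 18]].
Congruent diagonalization of A (simultaneous row and column reduction) yields pivots 2, 0, 0.
So there are 1 positive, 2 zero pivots.
Hence Q is positive semidefinite.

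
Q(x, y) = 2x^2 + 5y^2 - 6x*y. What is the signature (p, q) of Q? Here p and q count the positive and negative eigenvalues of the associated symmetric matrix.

(2, 0)

The symmetric matrix is A = [[2, -3], [-3, 5]].
Congruent diagonalization of A (simultaneous row and column reduction) yields pivots 2, 1/2.
That gives 2 positive pivots.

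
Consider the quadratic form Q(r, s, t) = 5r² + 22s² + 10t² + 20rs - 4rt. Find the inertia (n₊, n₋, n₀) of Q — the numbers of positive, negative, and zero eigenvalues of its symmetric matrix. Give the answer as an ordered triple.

Write A = [[5, 10, -2], [10, 22, 0], [-2, 0, 10]].
Congruent diagonalization of A (simultaneous row and column reduction) yields pivots 5, 2, 6/5.
So there are 3 positive pivots.

(3, 0, 0)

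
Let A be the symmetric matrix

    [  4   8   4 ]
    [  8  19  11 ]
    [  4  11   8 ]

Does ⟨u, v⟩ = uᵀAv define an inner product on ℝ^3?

Leading principal minors: Δ_1 = 4, Δ_2 = 12, Δ_3 = 12.
All leading principal minors are positive, so by Sylvester's criterion Q is positive definite.
⟨·,·⟩ is an inner product exactly when A is positive definite.

yes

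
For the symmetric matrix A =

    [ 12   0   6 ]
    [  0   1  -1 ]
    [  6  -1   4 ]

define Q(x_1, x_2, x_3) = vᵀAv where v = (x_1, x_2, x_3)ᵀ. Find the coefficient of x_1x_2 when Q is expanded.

0

The coefficient of x_1x_2 is A[1,2] + A[2,1] = 2·0 = 0.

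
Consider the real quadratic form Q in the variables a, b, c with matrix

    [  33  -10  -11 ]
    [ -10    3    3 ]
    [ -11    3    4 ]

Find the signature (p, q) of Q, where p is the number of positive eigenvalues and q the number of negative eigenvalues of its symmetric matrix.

(2, 1)

Congruent diagonalization of A (simultaneous row and column reduction) yields pivots 33, -1/33, 4.
Counting signs: 2 positive, 1 negative.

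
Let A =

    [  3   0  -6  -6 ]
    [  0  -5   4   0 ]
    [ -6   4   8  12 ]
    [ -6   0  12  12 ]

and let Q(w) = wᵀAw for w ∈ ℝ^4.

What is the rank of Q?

3

Symmetric row and column elimination reduces A to a congruent diagonal form with pivots 3, -5, -4/5, 0.
That gives 1 positive, 2 negative, 1 zero pivots.
The rank is the number of nonzero pivots: 3.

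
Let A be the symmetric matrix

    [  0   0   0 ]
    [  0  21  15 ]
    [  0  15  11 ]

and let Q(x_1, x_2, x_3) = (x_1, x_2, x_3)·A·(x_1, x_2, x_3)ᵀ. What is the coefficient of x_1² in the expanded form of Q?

The coefficient of x_1² is the diagonal entry A[1,1] = 0.

0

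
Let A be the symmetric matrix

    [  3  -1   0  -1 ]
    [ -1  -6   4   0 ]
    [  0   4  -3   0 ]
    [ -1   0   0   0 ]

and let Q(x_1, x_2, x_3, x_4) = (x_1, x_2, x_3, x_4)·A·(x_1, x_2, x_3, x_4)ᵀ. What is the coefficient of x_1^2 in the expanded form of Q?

3

The coefficient of x_1^2 is the diagonal entry A[1,1] = 3.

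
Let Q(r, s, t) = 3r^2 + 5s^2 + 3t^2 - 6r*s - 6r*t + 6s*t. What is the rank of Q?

2

The associated matrix is A = [[3, -3, -3], [-3, 5, 3], [-3, 3, 3]].
Row-reducing A symmetrically gives the diagonal entries 3, 2, 0.
So there are 2 positive, 1 zero pivots.
The rank is the number of nonzero pivots: 2.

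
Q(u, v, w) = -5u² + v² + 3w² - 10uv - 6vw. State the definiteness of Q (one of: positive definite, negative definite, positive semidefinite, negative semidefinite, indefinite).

indefinite

Write A = [[-5, -5, 0], [-5, 1, -3], [0, -3, 3]].
Row-reducing A symmetrically gives the diagonal entries -5, 6, 3/2.
Counting signs: 2 positive, 1 negative.
Hence Q is indefinite.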